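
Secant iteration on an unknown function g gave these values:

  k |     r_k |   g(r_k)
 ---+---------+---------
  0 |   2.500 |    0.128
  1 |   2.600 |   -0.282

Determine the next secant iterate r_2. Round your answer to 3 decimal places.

2.531

r_2 = 2.600 − (-0.282)·(2.600 − 2.500) / (-0.282 − 0.128)
   = 2.600 − (-0.02820)/(-0.41000) = 2.53122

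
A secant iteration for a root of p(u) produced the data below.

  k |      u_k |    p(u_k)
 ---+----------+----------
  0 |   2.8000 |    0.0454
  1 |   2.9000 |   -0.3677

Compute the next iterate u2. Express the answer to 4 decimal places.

u2 = 2.9000 − (-0.3677)·(2.9000 − 2.8000) / (-0.3677 − 0.0454)
   = 2.9000 − (-0.036770)/(-0.413100) = 2.810990

2.8110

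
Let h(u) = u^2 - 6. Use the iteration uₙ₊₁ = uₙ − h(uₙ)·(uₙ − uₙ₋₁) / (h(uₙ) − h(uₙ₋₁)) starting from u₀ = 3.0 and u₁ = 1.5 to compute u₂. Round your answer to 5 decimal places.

2.33333

h(3.0) = 3.0000000, h(1.5) = -3.7500000
u₂ = 1.5000000 − (-3.7500000)·(1.5000000 − 3.0000000) / (-3.7500000 − 3.0000000) = 1.5000000 − (5.6250000)/(-6.7500000) = 2.3333333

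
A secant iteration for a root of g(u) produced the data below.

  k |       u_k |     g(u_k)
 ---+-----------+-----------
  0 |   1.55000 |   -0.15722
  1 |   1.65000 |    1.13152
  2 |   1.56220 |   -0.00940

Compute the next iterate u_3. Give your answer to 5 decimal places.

1.56292

u_3 = 1.56220 − (-0.00940)·(1.56220 − 1.65000) / (-0.00940 − 1.13152)
   = 1.56220 − (0.0008253)/(-1.1409200) = 1.5629234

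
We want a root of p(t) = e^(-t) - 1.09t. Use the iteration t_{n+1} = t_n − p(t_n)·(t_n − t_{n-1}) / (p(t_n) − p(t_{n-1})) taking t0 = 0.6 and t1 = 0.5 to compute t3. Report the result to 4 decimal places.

0.5365

p(0.6) = -0.105188, p(0.5) = 0.061531
t2 = 0.500000 − 0.061531·(0.500000 − 0.600000) / (0.061531 − (-0.105188)) = 0.500000 − (-0.006153)/(0.166719) = 0.536907
p(0.536907) = -0.000675
t3 = 0.536907 − (-0.000675)·(0.536907 − 0.500000) / (-0.000675 − 0.061531) = 0.536907 − (-0.000025)/(-0.062205) = 0.536506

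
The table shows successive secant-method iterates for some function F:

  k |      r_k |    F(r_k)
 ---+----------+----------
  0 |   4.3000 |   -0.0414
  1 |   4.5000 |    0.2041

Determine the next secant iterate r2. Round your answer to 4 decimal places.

4.3337

r2 = 4.5000 − 0.2041·(4.5000 − 4.3000) / (0.2041 − (-0.0414))
   = 4.5000 − (0.040820)/(0.245500) = 4.333727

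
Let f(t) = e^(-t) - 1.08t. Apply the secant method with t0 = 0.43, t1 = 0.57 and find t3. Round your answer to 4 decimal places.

0.5397

f(0.43) = 0.186109, f(0.57) = -0.050075
t2 = 0.570000 − (-0.050075)·(0.570000 − 0.430000) / (-0.050075 − 0.186109) = 0.570000 − (-0.007010)/(-0.236184) = 0.540318
f(0.540318) = -0.000980
t3 = 0.540318 − (-0.000980)·(0.540318 − 0.570000) / (-0.000980 − (-0.050075)) = 0.540318 − (0.000029)/(0.049094) = 0.539725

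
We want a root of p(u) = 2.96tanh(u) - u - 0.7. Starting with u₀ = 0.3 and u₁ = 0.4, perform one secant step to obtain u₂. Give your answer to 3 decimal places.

0.385

p(0.3) = -0.13771, p(0.4) = 0.02465
u₂ = 0.40000 − 0.02465·(0.40000 − 0.30000) / (0.02465 − (-0.13771)) = 0.40000 − (0.00246)/(0.16236) = 0.38482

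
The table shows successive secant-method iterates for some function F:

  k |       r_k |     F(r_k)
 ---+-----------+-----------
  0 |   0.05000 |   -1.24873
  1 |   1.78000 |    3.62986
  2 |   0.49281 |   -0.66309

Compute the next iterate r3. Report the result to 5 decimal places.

0.69163

r3 = 0.49281 − (-0.66309)·(0.49281 − 1.78000) / (-0.66309 − 3.62986)
   = 0.49281 − (0.8535228)/(-4.2929500) = 0.6916297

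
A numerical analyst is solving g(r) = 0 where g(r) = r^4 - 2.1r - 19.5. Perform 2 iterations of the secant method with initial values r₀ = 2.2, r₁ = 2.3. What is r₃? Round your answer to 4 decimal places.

g(2.2) = -0.694400, g(2.3) = 3.654100
r₂ = 2.300000 − 3.654100·(2.300000 − 2.200000) / (3.654100 − (-0.694400)) = 2.300000 − (0.365410)/(4.348500) = 2.215969
g(2.215969) = -0.040353
r₃ = 2.215969 − (-0.040353)·(2.215969 − 2.300000) / (-0.040353 − 3.654100) = 2.215969 − (0.003391)/(-3.694453) = 2.216887

2.2169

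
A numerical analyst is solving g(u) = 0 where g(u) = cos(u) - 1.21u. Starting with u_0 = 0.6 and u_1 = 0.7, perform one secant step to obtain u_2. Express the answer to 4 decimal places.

g(0.6) = 0.099336, g(0.7) = -0.082158
u_2 = 0.700000 − (-0.082158)·(0.700000 − 0.600000) / (-0.082158 − 0.099336) = 0.700000 − (-0.008216)/(-0.181493) = 0.654732

0.6547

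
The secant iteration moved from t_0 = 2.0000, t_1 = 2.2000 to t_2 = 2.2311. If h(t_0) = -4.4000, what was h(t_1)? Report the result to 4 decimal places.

The secant line through (2.0000, -4.4000) and (2.2000, h(t_1)) crosses zero at t_2 = 2.2311.
So (2.0000, -4.4000), (2.2000, h(t_1)), (2.2311, 0) are collinear:
h(t_1) = -4.4000 · (2.2000 − 2.2311) / (2.0000 − 2.2311) = -4.4000 · (-0.031100)/(-0.231100) = -0.592125

-0.5921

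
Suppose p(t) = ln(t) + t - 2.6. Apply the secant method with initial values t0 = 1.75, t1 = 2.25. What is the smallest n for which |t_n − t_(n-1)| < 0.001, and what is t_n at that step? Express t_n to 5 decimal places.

n = 4, t_n = 1.93823

p(1.75) = -0.2903842, p(2.25) = 0.4609302
t2 = 2.2500000 − 0.4609302·(0.5000000)/(0.7513144) = 1.9432508;  |Δ| = 0.3067492
p(1.9432508) = 0.0076130
t3 = 1.9432508 − 0.0076130·(-0.3067492)/(-0.4533172) = 1.9380992;  |Δ| = 0.0051516
p(1.9380992) = -0.0001931
t4 = 1.9380992 − (-0.0001931)·(-0.0051516)/(-0.0078061) = 1.9382266;  |Δ| = 0.0001274
|t4 − t3| = 0.0001274 < 0.001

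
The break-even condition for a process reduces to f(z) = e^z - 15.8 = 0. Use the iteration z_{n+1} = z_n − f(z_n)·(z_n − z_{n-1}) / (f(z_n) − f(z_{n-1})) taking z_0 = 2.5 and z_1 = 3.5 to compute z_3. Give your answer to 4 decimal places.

f(2.5) = -3.617506, f(3.5) = 17.315452
z_2 = 3.500000 − 17.315452·(3.500000 − 2.500000) / (17.315452 − (-3.617506)) = 3.500000 − (17.315452)/(20.932958) = 2.672814
f(2.672814) = -1.319341
z_3 = 2.672814 − (-1.319341)·(2.672814 − 3.500000) / (-1.319341 − 17.315452) = 2.672814 − (1.091341)/(-18.634793) = 2.731379

2.7314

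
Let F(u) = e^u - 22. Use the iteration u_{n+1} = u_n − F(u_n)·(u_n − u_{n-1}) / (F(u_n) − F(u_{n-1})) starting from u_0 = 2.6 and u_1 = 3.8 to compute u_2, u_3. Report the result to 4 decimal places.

F(2.6) = -8.536262, F(3.8) = 22.701184
u_2 = 3.800000 − 22.701184·(3.800000 − 2.600000) / (22.701184 − (-8.536262)) = 3.800000 − (27.241421)/(31.237446) = 2.927924
F(2.927924) = -3.311204
u_3 = 2.927924 − (-3.311204)·(2.927924 − 3.800000) / (-3.311204 − 22.701184) = 2.927924 − (2.887621)/(-26.012389) = 3.038934

2.9279, 3.0389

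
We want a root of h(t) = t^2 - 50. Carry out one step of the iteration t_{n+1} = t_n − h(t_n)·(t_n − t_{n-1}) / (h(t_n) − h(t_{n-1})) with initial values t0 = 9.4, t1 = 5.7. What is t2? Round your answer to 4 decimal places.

h(9.4) = 38.360000, h(5.7) = -17.510000
t2 = 5.700000 − (-17.510000)·(5.700000 − 9.400000) / (-17.510000 − 38.360000) = 5.700000 − (64.787000)/(-55.870000) = 6.859603

6.8596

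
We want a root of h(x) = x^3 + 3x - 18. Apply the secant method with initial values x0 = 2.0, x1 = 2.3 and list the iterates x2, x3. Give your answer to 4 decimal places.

2.2368, 2.2421

h(2.0) = -4.000000, h(2.3) = 1.067000
x2 = 2.300000 − 1.067000·(2.300000 − 2.000000) / (1.067000 − (-4.000000)) = 2.300000 − (0.320100)/(5.067000) = 2.236827
h(2.236827) = -0.097798
x3 = 2.236827 − (-0.097798)·(2.236827 − 2.300000) / (-0.097798 − 1.067000) = 2.236827 − (0.006178)/(-1.164798) = 2.242131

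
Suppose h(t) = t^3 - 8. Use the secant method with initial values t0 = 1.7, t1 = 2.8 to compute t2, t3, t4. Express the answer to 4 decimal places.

1.8993, 1.9678, 2.0017

h(1.7) = -3.087000, h(2.8) = 13.952000
t2 = 2.800000 − 13.952000·(2.800000 − 1.700000) / (13.952000 − (-3.087000)) = 2.800000 − (15.347200)/(17.039000) = 1.899290
h(1.899290) = -1.148688
t3 = 1.899290 − (-1.148688)·(1.899290 − 2.800000) / (-1.148688 − 13.952000) = 1.899290 − (1.034635)/(-15.100688) = 1.967806
h(1.967806) = -0.380147
t4 = 1.967806 − (-0.380147)·(1.967806 − 1.899290) / (-0.380147 − (-1.148688)) = 1.967806 − (-0.026046)/(0.768541) = 2.001696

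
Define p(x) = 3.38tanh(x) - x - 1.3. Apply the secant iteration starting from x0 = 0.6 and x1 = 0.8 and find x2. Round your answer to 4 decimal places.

0.6740

p(0.6) = -0.084772, p(0.8) = 0.144444
x2 = 0.800000 − 0.144444·(0.800000 − 0.600000) / (0.144444 − (-0.084772)) = 0.800000 − (0.028889)/(0.229217) = 0.673967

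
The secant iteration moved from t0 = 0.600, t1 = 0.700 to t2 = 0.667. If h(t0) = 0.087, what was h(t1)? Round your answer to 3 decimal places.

-0.043

The secant line through (0.600, 0.087) and (0.700, h(t1)) crosses zero at t2 = 0.667.
So (0.600, 0.087), (0.700, h(t1)), (0.667, 0) are collinear:
h(t1) = 0.087 · (0.700 − 0.667) / (0.600 − 0.667) = 0.087 · (0.03300)/(-0.06700) = -0.04285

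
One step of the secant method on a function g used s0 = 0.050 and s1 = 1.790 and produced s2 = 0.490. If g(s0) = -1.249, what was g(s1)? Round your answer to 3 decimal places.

The secant line through (0.050, -1.249) and (1.790, g(s1)) crosses zero at s2 = 0.490.
So (0.050, -1.249), (1.790, g(s1)), (0.490, 0) are collinear:
g(s1) = -1.249 · (1.790 − 0.490) / (0.050 − 0.490) = -1.249 · (1.30000)/(-0.44000) = 3.69023

3.690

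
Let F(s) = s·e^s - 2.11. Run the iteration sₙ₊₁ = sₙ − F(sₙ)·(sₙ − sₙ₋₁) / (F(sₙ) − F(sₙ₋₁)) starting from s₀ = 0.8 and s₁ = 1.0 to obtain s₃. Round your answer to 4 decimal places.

0.8768

F(0.8) = -0.329567, F(1.0) = 0.608282
s₂ = 1.000000 − 0.608282·(1.000000 − 0.800000) / (0.608282 − (-0.329567)) = 1.000000 − (0.121656)/(0.937849) = 0.870282
F(0.870282) = -0.032131
s₃ = 0.870282 − (-0.032131)·(0.870282 − 1.000000) / (-0.032131 − 0.608282) = 0.870282 − (0.004168)/(-0.640413) = 0.876790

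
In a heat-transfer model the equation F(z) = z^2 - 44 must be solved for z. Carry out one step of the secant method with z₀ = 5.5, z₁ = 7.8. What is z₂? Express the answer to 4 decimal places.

6.5338

F(5.5) = -13.750000, F(7.8) = 16.840000
z₂ = 7.800000 − 16.840000·(7.800000 − 5.500000) / (16.840000 − (-13.750000)) = 7.800000 − (38.732000)/(30.590000) = 6.533835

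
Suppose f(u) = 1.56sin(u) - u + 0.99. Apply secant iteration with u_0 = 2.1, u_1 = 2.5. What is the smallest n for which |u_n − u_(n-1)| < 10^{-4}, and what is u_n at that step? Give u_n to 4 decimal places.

f(2.1) = 0.236607, f(2.5) = -0.576383
u_2 = 2.500000 − (-0.576383)·(0.400000)/(-0.812990) = 2.216413;  |Δ| = 0.283587
f(2.216413) = 0.019604
u_3 = 2.216413 − 0.019604·(-0.283587)/(0.595987) = 2.225741;  |Δ| = 0.009328
f(2.225741) = 0.001466
u_4 = 2.225741 − 0.001466·(0.009328)/(-0.018138) = 2.226495;  |Δ| = 0.000754
f(2.226495) = -0.000005
u_5 = 2.226495 − (-0.000005)·(0.000754)/(-0.001471) = 2.226493;  |Δ| = 0.000002
|u_5 − u_4| = 0.000002 < 10^{-4}

n = 5, u_n = 2.2265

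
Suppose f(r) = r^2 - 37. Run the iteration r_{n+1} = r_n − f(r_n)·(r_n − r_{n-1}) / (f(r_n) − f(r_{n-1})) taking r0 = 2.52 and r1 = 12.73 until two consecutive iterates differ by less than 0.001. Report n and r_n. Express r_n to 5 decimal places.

f(2.52) = -30.6496000, f(12.73) = 125.0529000
r2 = 12.7300000 − 125.0529000·(10.2100000)/(155.7025000) = 4.5298098;  |Δ| = 8.2001902
f(4.5298098) = -16.4808228
r3 = 4.5298098 − (-16.4808228)·(-8.2001902)/(-141.5337228) = 5.4846768;  |Δ| = 0.9548670
f(5.4846768) = -6.9183200
r4 = 5.4846768 − (-6.9183200)·(0.9548670)/(9.5625029) = 6.1755081;  |Δ| = 0.6908312
f(6.1755081) = 1.1368997
r5 = 6.1755081 − 1.1368997·(0.6908312)/(8.0552197) = 6.0780053;  |Δ| = 0.0975027
f(6.0780053) = -0.0578511
r6 = 6.0780053 − (-0.0578511)·(-0.0975027)/(-1.1947508) = 6.0827265;  |Δ| = 0.0047212
f(6.0827265) = -0.0004380
r7 = 6.0827265 − (-0.0004380)·(0.0047212)/(0.0574131) = 6.0827625;  |Δ| = 0.0000360
|r7 − r6| = 0.0000360 < 0.001

n = 7, r_n = 6.08276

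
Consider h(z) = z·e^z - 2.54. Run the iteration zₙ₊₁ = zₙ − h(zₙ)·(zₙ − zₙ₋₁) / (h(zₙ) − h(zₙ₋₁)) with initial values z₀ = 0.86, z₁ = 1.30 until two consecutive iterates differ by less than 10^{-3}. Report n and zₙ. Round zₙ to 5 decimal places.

h(0.86) = -0.5076818, h(1.30) = 2.2300857
z₂ = 1.3000000 − 2.2300857·(0.4400000)/(2.7377675) = 0.9415920;  |Δ| = 0.3584080
h(0.9415920) = -0.1257013
z₃ = 0.9415920 − (-0.1257013)·(-0.3584080)/(-2.3557870) = 0.9607162;  |Δ| = 0.0191241
h(0.9607162) = -0.0291035
z₄ = 0.9607162 − (-0.0291035)·(0.0191241)/(0.0965979) = 0.9664780;  |Δ| = 0.0057618
h(0.9664780) = 0.0005515
z₅ = 0.9664780 − 0.0005515·(0.0057618)/(0.0296550) = 0.9663708;  |Δ| = 0.0001072
|z₅ − z₄| = 0.0001072 < 10^{-3}

n = 5, zₙ = 0.96637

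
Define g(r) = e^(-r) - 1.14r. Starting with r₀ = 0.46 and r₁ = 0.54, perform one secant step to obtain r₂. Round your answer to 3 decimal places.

0.521

g(0.46) = 0.10688, g(0.54) = -0.03285
r₂ = 0.54000 − (-0.03285)·(0.54000 − 0.46000) / (-0.03285 − 0.10688) = 0.54000 − (-0.00263)/(-0.13974) = 0.52119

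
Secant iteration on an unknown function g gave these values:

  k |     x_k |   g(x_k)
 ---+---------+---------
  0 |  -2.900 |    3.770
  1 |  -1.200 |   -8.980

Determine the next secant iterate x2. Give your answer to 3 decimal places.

x2 = -1.200 − (-8.980)·(-1.200 − (-2.900)) / (-8.980 − 3.770)
   = -1.200 − (-15.26600)/(-12.75000) = -2.39733

-2.397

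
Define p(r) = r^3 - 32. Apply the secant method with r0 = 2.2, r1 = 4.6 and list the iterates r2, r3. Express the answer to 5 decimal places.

2.79114, 3.03655

p(2.2) = -21.3520000, p(4.6) = 65.3360000
r2 = 4.6000000 − 65.3360000·(4.6000000 − 2.2000000) / (65.3360000 − (-21.3520000)) = 4.6000000 − (156.8064000)/(86.6880000) = 2.7911406
p(2.7911406) = -10.2557135
r3 = 2.7911406 − (-10.2557135)·(2.7911406 − 4.6000000) / (-10.2557135 − 65.3360000) = 2.7911406 − (18.5511433)/(-75.5917135) = 3.0365530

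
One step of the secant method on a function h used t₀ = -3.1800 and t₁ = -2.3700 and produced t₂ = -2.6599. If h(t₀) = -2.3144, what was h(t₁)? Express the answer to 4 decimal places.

1.2900

The secant line through (-3.1800, -2.3144) and (-2.3700, h(t₁)) crosses zero at t₂ = -2.6599.
So (-3.1800, -2.3144), (-2.3700, h(t₁)), (-2.6599, 0) are collinear:
h(t₁) = -2.3144 · (-2.3700 − (-2.6599)) / (-3.1800 − (-2.6599)) = -2.3144 · (0.289900)/(-0.520100) = 1.290030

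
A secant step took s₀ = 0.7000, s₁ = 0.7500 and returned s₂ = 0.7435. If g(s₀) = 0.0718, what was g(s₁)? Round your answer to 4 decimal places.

-0.0107

The secant line through (0.7000, 0.0718) and (0.7500, g(s₁)) crosses zero at s₂ = 0.7435.
So (0.7000, 0.0718), (0.7500, g(s₁)), (0.7435, 0) are collinear:
g(s₁) = 0.0718 · (0.7500 − 0.7435) / (0.7000 − 0.7435) = 0.0718 · (0.006500)/(-0.043500) = -0.010729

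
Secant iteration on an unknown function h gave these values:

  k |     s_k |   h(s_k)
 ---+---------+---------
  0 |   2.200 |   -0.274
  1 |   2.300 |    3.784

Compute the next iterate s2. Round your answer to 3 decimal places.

2.207

s2 = 2.300 − 3.784·(2.300 − 2.200) / (3.784 − (-0.274))
   = 2.300 − (0.37840)/(4.05800) = 2.20675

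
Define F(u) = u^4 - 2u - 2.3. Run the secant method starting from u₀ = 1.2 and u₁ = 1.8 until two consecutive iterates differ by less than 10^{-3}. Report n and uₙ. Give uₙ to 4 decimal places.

n = 6, uₙ = 1.5202

F(1.2) = -2.626400, F(1.8) = 4.597600
u₂ = 1.800000 − 4.597600·(0.600000)/(7.224000) = 1.418140;  |Δ| = 0.381860
F(1.418140) = -1.091676
u₃ = 1.418140 − (-1.091676)·(-0.381860)/(-5.689276) = 1.491412;  |Δ| = 0.073273
F(1.491412) = -0.335269
u₄ = 1.491412 − (-0.335269)·(0.073273)/(0.756408) = 1.523889;  |Δ| = 0.032477
F(1.523889) = 0.045014
u₅ = 1.523889 − 0.045014·(0.032477)/(0.380282) = 1.520045;  |Δ| = 0.003844
F(1.520045) = -0.001509
u₆ = 1.520045 − (-0.001509)·(-0.003844)/(-0.046523) = 1.520170;  |Δ| = 0.000125
|u₆ − u₅| = 0.000125 < 10^{-3}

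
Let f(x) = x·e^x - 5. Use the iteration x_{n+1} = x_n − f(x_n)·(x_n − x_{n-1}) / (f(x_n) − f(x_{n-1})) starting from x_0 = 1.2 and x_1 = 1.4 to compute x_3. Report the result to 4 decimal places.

f(1.2) = -1.015860, f(1.4) = 0.677280
x_2 = 1.400000 − 0.677280·(1.400000 − 1.200000) / (0.677280 − (-1.015860)) = 1.400000 − (0.135456)/(1.693140) = 1.319997
f(1.319997) = -0.058709
x_3 = 1.319997 − (-0.058709)·(1.319997 − 1.400000) / (-0.058709 − 0.677280) = 1.319997 − (0.004697)/(-0.735988) = 1.326379

1.3264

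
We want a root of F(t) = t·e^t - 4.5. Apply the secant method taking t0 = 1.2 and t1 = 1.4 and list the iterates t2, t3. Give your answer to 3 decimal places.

1.261, 1.267

F(1.2) = -0.51586, F(1.4) = 1.17728
t2 = 1.40000 − 1.17728·(1.40000 − 1.20000) / (1.17728 − (-0.51586)) = 1.40000 − (0.23546)/(1.69314) = 1.26094
F(1.26094) = -0.05051
t3 = 1.26094 − (-0.05051)·(1.26094 − 1.40000) / (-0.05051 − 1.17728) = 1.26094 − (0.00702)/(-1.22779) = 1.26666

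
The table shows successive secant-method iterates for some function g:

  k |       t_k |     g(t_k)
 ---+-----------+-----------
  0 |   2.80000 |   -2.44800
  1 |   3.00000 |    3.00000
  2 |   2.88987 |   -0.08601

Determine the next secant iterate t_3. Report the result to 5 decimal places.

t_3 = 2.88987 − (-0.08601)·(2.88987 − 3.00000) / (-0.08601 − 3.00000)
   = 2.88987 − (0.0094723)/(-3.0860100) = 2.8929394

2.89294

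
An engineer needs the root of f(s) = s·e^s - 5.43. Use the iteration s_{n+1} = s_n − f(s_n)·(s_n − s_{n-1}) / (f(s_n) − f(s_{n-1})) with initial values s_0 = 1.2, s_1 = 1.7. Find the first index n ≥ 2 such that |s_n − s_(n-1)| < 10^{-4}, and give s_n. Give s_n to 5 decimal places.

f(1.2) = -1.4458597, f(1.7) = 3.8757106
s_2 = 1.7000000 − 3.8757106·(0.5000000)/(5.3215703) = 1.3358490;  |Δ| = 0.3641510
f(1.3358490) = -0.3494679
s_3 = 1.3358490 − (-0.3494679)·(-0.3641510)/(-4.2251785) = 1.3659682;  |Δ| = 0.0301192
f(1.3659682) = -0.0760657
s_4 = 1.3659682 − (-0.0760657)·(0.0301192)/(0.2734022) = 1.3743479;  |Δ| = 0.0083797
f(1.3743479) = 0.0021083
s_5 = 1.3743479 − 0.0021083·(0.0083797)/(0.0781740) = 1.3741219;  |Δ| = 0.0002260
f(1.3741219) = -0.0000122
s_6 = 1.3741219 − (-0.0000122)·(-0.0002260)/(-0.0021205) = 1.3741232;  |Δ| = 0.0000013
|s_6 − s_5| = 0.0000013 < 10^{-4}

n = 6, s_n = 1.37412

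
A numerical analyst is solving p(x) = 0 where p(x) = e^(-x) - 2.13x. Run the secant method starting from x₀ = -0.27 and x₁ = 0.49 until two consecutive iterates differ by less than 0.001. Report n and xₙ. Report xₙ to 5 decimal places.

n = 4, xₙ = 0.33563

p(-0.27) = 1.8850645, p(0.49) = -0.4310736
x₂ = 0.4900000 − (-0.4310736)·(0.7600000)/(-2.3161381) = 0.3485508;  |Δ| = 0.1414492
p(0.3485508) = -0.0367031
x₃ = 0.3485508 − (-0.0367031)·(-0.1414492)/(0.3943705) = 0.3353865;  |Δ| = 0.0131643
p(0.3353865) = 0.0006885
x₄ = 0.3353865 − 0.0006885·(-0.0131643)/(0.0373916) = 0.3356289;  |Δ| = 0.0002424
|x₄ − x₃| = 0.0002424 < 0.001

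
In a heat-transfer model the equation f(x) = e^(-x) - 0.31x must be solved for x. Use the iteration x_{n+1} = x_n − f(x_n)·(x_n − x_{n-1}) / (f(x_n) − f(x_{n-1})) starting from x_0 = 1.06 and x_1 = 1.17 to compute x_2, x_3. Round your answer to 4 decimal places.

f(1.06) = 0.017856, f(1.17) = -0.052333
x_2 = 1.170000 − (-0.052333)·(1.170000 − 1.060000) / (-0.052333 − 0.017856) = 1.170000 − (-0.005757)/(-0.070189) = 1.087984
f(1.087984) = -0.000380
x_3 = 1.087984 − (-0.000380)·(1.087984 − 1.170000) / (-0.000380 − (-0.052333)) = 1.087984 − (0.000031)/(0.051953) = 1.087384

1.0880, 1.0874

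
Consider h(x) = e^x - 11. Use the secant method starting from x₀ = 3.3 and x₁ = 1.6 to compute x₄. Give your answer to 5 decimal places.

2.37026

h(3.3) = 16.1126389, h(1.6) = -6.0469676
x₂ = 1.6000000 − (-6.0469676)·(1.6000000 − 3.3000000) / (-6.0469676 − 16.1126389) = 1.6000000 − (10.2798449)/(-22.1596065) = 2.0639002
h(2.0639002) = -3.1233699
x₃ = 2.0639002 − (-3.1233699)·(2.0639002 − 1.6000000) / (-3.1233699 − (-6.0469676)) = 2.0639002 − (-1.4489318)/(2.9235976) = 2.5594991
h(2.5594991) = 1.9293389
x₄ = 2.5594991 − 1.9293389·(2.5594991 − 2.0639002) / (1.9293389 − (-3.1233699)) = 2.5594991 − (0.9561783)/(5.0527089) = 2.3702583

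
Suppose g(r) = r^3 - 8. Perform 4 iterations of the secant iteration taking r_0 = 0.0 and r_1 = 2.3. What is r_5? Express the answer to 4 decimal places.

g(0.0) = -8.000000, g(2.3) = 4.167000
r_2 = 2.300000 − 4.167000·(2.300000 − 0.000000) / (4.167000 − (-8.000000)) = 2.300000 − (9.584100)/(12.167000) = 1.512287
g(1.512287) = -4.541379
r_3 = 1.512287 − (-4.541379)·(1.512287 − 2.300000) / (-4.541379 − 4.167000) = 1.512287 − (3.577302)/(-8.708379) = 1.923076
g(1.923076) = -0.888041
r_4 = 1.923076 − (-0.888041)·(1.923076 − 1.512287) / (-0.888041 − (-4.541379)) = 1.923076 − (-0.364797)/(3.653338) = 2.022929
g(2.022929) = 0.278314
r_5 = 2.022929 − 0.278314·(2.022929 − 1.923076) / (0.278314 − (-0.888041)) = 2.022929 − (0.027790)/(1.166355) = 1.999102

1.9991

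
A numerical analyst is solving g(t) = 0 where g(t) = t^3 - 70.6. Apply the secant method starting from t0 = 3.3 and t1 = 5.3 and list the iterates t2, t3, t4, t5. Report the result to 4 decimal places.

3.9138, 4.0798, 4.1360, 4.1330

g(3.3) = -34.663000, g(5.3) = 78.277000
t2 = 5.300000 − 78.277000·(5.300000 − 3.300000) / (78.277000 − (-34.663000)) = 5.300000 − (156.554000)/(112.940000) = 3.913830
g(3.913830) = -10.647680
t3 = 3.913830 − (-10.647680)·(3.913830 − 5.300000) / (-10.647680 − 78.277000) = 3.913830 − (14.759491)/(-88.924680) = 4.079808
g(4.079808) = -2.692286
t4 = 4.079808 − (-2.692286)·(4.079808 − 3.913830) / (-2.692286 − (-10.647680)) = 4.079808 − (-0.446859)/(7.955395) = 4.135978
g(4.135978) = 0.151355
t5 = 4.135978 − 0.151355·(4.135978 − 4.079808) / (0.151355 − (-2.692286)) = 4.135978 − (0.008502)/(2.843641) = 4.132989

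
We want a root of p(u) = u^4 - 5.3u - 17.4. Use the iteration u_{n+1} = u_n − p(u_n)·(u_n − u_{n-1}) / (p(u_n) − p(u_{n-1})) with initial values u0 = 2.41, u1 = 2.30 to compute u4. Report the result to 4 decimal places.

p(2.41) = 3.561026, p(2.30) = -1.605900
u2 = 2.300000 − (-1.605900)·(2.300000 − 2.410000) / (-1.605900 − 3.561026) = 2.300000 − (0.176649)/(-5.166926) = 2.334188
p(2.334188) = -0.085749
u3 = 2.334188 − (-0.085749)·(2.334188 − 2.300000) / (-0.085749 − (-1.605900)) = 2.334188 − (-0.002932)/(1.520151) = 2.336117
p(2.336117) = 0.002256
u4 = 2.336117 − 0.002256·(2.336117 − 2.334188) / (0.002256 − (-0.085749)) = 2.336117 − (0.000004)/(0.088005) = 2.336067

2.3361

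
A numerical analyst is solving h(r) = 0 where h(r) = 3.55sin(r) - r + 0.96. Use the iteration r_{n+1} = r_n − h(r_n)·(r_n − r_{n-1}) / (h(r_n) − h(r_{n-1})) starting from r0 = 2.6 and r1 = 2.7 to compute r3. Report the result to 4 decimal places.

h(2.6) = 0.190030, h(2.7) = -0.222801
r2 = 2.700000 − (-0.222801)·(2.700000 − 2.600000) / (-0.222801 − 0.190030) = 2.700000 − (-0.022280)/(-0.412831) = 2.646031
h(2.646031) = 0.002086
r3 = 2.646031 − 0.002086·(2.646031 − 2.700000) / (0.002086 − (-0.222801)) = 2.646031 − (-0.000113)/(0.224888) = 2.646532

2.6465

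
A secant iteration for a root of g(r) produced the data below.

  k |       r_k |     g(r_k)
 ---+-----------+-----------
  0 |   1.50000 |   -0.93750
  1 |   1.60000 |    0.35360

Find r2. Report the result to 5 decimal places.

1.57261

r2 = 1.60000 − 0.35360·(1.60000 − 1.50000) / (0.35360 − (-0.93750))
   = 1.60000 − (0.0353600)/(1.2911000) = 1.5726125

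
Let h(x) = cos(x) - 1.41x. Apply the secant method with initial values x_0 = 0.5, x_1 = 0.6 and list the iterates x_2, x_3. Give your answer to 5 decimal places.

h(0.5) = 0.1725826, h(0.6) = -0.0206644
x_2 = 0.6000000 − (-0.0206644)·(0.6000000 − 0.5000000) / (-0.0206644 − 0.1725826) = 0.6000000 − (-0.0020664)/(-0.1932469) = 0.5893067
h(0.5893067) = 0.0004037
x_3 = 0.5893067 − 0.0004037·(0.5893067 − 0.6000000) / (0.0004037 − (-0.0206644)) = 0.5893067 − (-0.0000043)/(0.0210681) = 0.5895116

0.58931, 0.58951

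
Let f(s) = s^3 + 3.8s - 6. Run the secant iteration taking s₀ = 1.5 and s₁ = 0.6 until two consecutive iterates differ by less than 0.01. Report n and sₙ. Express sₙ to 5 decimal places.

f(1.5) = 3.0750000, f(0.6) = -3.5040000
s₂ = 0.6000000 − (-3.5040000)·(-0.9000000)/(-6.5790000) = 1.0793434;  |Δ| = 0.4793434
f(1.0793434) = -0.6410795
s₃ = 1.0793434 − (-0.6410795)·(0.4793434)/(2.8629205) = 1.1866803;  |Δ| = 0.1073370
f(1.1866803) = 0.1804806
s₄ = 1.1866803 − 0.1804806·(0.1073370)/(0.8215602) = 1.1631005;  |Δ| = 0.0235798
f(1.1631005) = -0.0067724
s₅ = 1.1631005 − (-0.0067724)·(-0.0235798)/(-0.1872531) = 1.1639533;  |Δ| = 0.0008528
|s₅ − s₄| = 0.0008528 < 0.01

n = 5, sₙ = 1.16395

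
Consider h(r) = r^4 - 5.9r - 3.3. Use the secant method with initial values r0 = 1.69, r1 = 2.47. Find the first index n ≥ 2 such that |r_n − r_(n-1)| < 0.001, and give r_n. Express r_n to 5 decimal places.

h(1.69) = -5.1136928, h(2.47) = 19.3479808
r2 = 2.4700000 − 19.3479808·(0.7800000)/(24.4616736) = 1.8530584;  |Δ| = 0.6169416
h(1.8530584) = -2.4418882
r3 = 1.8530584 − (-2.4418882)·(-0.6169416)/(-21.7898690) = 1.9221961;  |Δ| = 0.0691378
h(1.9221961) = -0.9891300
r4 = 1.9221961 − (-0.9891300)·(0.0691378)/(1.4527582) = 1.9692695;  |Δ| = 0.0470734
h(1.9692695) = 0.1203670
r5 = 1.9692695 − 0.1203670·(0.0470734)/(1.1094970) = 1.9641626;  |Δ| = 0.0051069
h(1.9641626) = -0.0048992
r6 = 1.9641626 − (-0.0048992)·(-0.0051069)/(-0.1252662) = 1.9643623;  |Δ| = 0.0001997
|r6 − r5| = 0.0001997 < 0.001

n = 6, r_n = 1.96436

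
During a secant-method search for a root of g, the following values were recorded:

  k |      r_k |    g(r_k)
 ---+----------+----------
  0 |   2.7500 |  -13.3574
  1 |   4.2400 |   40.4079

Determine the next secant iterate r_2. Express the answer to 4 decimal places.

3.1202

r_2 = 4.2400 − 40.4079·(4.2400 − 2.7500) / (40.4079 − (-13.3574))
   = 4.2400 − (60.207771)/(53.765300) = 3.120174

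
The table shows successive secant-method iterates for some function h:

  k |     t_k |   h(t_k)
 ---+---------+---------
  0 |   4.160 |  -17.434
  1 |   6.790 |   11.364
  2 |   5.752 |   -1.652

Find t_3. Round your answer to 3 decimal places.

t_3 = 5.752 − (-1.652)·(5.752 − 6.790) / (-1.652 − 11.364)
   = 5.752 − (1.71478)/(-13.01600) = 5.88374

5.884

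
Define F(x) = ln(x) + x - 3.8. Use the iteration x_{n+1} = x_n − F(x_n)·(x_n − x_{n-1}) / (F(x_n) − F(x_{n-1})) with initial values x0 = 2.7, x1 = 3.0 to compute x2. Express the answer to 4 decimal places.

2.7790

F(2.7) = -0.106748, F(3.0) = 0.298612
x2 = 3.000000 − 0.298612·(3.000000 − 2.700000) / (0.298612 − (-0.106748)) = 3.000000 − (0.089584)/(0.405361) = 2.779002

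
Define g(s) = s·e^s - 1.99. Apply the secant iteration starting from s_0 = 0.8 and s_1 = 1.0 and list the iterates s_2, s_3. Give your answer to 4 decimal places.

0.8447, 0.8497

g(0.8) = -0.209567, g(1.0) = 0.728282
s_2 = 1.000000 − 0.728282·(1.000000 − 0.800000) / (0.728282 − (-0.209567)) = 1.000000 − (0.145656)/(0.937849) = 0.844691
g(0.844691) = -0.024185
s_3 = 0.844691 − (-0.024185)·(0.844691 − 1.000000) / (-0.024185 − 0.728282) = 0.844691 − (0.003756)/(-0.752467) = 0.849683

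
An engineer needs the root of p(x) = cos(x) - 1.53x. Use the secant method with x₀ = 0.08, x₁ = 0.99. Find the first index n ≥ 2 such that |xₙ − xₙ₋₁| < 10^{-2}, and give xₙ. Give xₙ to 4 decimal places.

p(0.08) = 0.874402, p(0.99) = -0.966010
x₂ = 0.990000 − (-0.966010)·(0.910000)/(-1.840412) = 0.512352;  |Δ| = 0.477648
p(0.512352) = 0.087696
x₃ = 0.512352 − 0.087696·(-0.477648)/(1.053706) = 0.552105;  |Δ| = 0.039753
p(0.552105) = 0.006703
x₄ = 0.552105 − 0.006703·(0.039753)/(-0.080993) = 0.555394;  |Δ| = 0.003290
|x₄ − x₃| = 0.003290 < 10^{-2}

n = 4, xₙ = 0.5554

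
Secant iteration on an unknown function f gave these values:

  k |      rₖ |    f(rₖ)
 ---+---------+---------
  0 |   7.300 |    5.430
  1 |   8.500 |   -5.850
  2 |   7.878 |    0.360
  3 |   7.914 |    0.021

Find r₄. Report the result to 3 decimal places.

r₄ = 7.914 − 0.021·(7.914 − 7.878) / (0.021 − 0.360)
   = 7.914 − (0.00076)/(-0.33900) = 7.91623

7.916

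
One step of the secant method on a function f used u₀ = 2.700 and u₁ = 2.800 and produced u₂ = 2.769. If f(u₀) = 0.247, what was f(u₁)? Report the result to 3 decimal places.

-0.111

The secant line through (2.700, 0.247) and (2.800, f(u₁)) crosses zero at u₂ = 2.769.
So (2.700, 0.247), (2.800, f(u₁)), (2.769, 0) are collinear:
f(u₁) = 0.247 · (2.800 − 2.769) / (2.700 − 2.769) = 0.247 · (0.03100)/(-0.06900) = -0.11097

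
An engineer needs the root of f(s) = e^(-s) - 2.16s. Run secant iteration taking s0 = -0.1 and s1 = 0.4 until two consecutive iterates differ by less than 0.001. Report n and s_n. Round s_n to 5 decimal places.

n = 4, s_n = 0.33213

f(-0.1) = 1.3211709, f(0.4) = -0.1936800
s2 = 0.4000000 − (-0.1936800)·(0.5000000)/(-1.5148509) = 0.3360729;  |Δ| = 0.0639271
f(0.3360729) = -0.0113465
s3 = 0.3360729 − (-0.0113465)·(-0.0639271)/(0.1823334) = 0.3320948;  |Δ| = 0.0039782
f(0.3320948) = 0.0000946
s4 = 0.3320948 − 0.0000946·(-0.0039782)/(0.0114412) = 0.3321277;  |Δ| = 0.0000329
|s4 − s3| = 0.0000329 < 0.001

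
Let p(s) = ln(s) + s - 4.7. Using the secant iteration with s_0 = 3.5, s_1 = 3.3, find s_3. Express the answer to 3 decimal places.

3.459

p(3.5) = 0.05276, p(3.3) = -0.20608
s_2 = 3.30000 − (-0.20608)·(3.30000 − 3.50000) / (-0.20608 − 0.05276) = 3.30000 − (0.04122)/(-0.25884) = 3.45923
p(3.45923) = 0.00028
s_3 = 3.45923 − 0.00028·(3.45923 − 3.30000) / (0.00028 − (-0.20608)) = 3.45923 − (0.00004)/(0.20636) = 3.45902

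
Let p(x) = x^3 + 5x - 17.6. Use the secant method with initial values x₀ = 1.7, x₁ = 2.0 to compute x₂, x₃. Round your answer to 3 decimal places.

p(1.7) = -4.18700, p(2.0) = 0.40000
x₂ = 2.00000 − 0.40000·(2.00000 − 1.70000) / (0.40000 − (-4.18700)) = 2.00000 − (0.12000)/(4.58700) = 1.97384
p(1.97384) = -0.04065
x₃ = 1.97384 − (-0.04065)·(1.97384 − 2.00000) / (-0.04065 − 0.40000) = 1.97384 − (0.00106)/(-0.44065) = 1.97625

1.974, 1.976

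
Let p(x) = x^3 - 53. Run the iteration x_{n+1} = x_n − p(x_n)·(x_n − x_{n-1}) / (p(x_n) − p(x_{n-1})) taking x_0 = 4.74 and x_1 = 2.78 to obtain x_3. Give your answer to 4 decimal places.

p(4.74) = 53.496424, p(2.78) = -31.515048
x_2 = 2.780000 − (-31.515048)·(2.780000 − 4.740000) / (-31.515048 − 53.496424) = 2.780000 − (61.769494)/(-85.011472) = 3.506602
p(3.506602) = -9.881924
x_3 = 3.506602 − (-9.881924)·(3.506602 − 2.780000) / (-9.881924 − (-31.515048)) = 3.506602 − (-7.180224)/(21.633124) = 3.838511

3.8385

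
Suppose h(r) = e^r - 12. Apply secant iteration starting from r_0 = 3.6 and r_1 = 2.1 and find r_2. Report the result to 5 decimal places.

2.30226

h(3.6) = 24.5982344, h(2.1) = -3.8338301
r_2 = 2.1000000 − (-3.8338301)·(2.1000000 − 3.6000000) / (-3.8338301 − 24.5982344) = 2.1000000 − (5.7507451)/(-28.4320645) = 2.3022627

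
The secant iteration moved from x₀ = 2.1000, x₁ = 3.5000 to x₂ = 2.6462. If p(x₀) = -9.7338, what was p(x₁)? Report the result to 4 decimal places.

15.2155

The secant line through (2.1000, -9.7338) and (3.5000, p(x₁)) crosses zero at x₂ = 2.6462.
So (2.1000, -9.7338), (3.5000, p(x₁)), (2.6462, 0) are collinear:
p(x₁) = -9.7338 · (3.5000 − 2.6462) / (2.1000 − 2.6462) = -9.7338 · (0.853800)/(-0.546200) = 15.215523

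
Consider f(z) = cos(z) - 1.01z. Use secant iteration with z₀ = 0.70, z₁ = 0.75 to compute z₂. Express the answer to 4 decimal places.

f(0.70) = 0.057842, f(0.75) = -0.025811
z₂ = 0.750000 − (-0.025811)·(0.750000 − 0.700000) / (-0.025811 − 0.057842) = 0.750000 − (-0.001291)/(-0.083653) = 0.734573

0.7346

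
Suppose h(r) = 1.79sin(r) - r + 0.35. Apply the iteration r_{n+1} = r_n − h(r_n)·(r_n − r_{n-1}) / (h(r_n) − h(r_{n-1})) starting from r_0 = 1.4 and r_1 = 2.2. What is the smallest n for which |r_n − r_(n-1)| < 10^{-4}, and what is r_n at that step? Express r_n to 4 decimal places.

n = 6, r_n = 1.9871

h(1.4) = 0.713955, h(2.2) = -0.402791
r_2 = 2.200000 − (-0.402791)·(0.800000)/(-1.116746) = 1.911454;  |Δ| = 0.288546
h(1.911454) = 0.125685
r_3 = 1.911454 − 0.125685·(-0.288546)/(0.528476) = 1.980077;  |Δ| = 0.068623
h(1.980077) = 0.012082
r_4 = 1.980077 − 0.012082·(0.068623)/(-0.113602) = 1.987375;  |Δ| = 0.007298
h(1.987375) = -0.000459
r_5 = 1.987375 − (-0.000459)·(0.007298)/(-0.012541) = 1.987108;  |Δ| = 0.000267
h(1.987108) = 0.000002
r_6 = 1.987108 − 0.000002·(-0.000267)/(0.000460) = 1.987109;  |Δ| = 0.000001
|r_6 − r_5| = 0.000001 < 10^{-4}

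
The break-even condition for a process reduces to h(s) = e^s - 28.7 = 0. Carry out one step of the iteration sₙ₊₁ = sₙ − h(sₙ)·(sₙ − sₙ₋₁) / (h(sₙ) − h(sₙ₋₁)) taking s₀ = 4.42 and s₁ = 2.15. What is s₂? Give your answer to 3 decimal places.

h(4.42) = 54.39629, h(2.15) = -20.11514
s₂ = 2.15000 − (-20.11514)·(2.15000 − 4.42000) / (-20.11514 − 54.39629) = 2.15000 − (45.66137)/(-74.51143) = 2.76281

2.763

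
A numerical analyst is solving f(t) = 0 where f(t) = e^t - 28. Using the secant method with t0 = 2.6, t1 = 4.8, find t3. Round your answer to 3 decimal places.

f(2.6) = -14.53626, f(4.8) = 93.51042
t2 = 4.80000 − 93.51042·(4.80000 − 2.60000) / (93.51042 − (-14.53626)) = 4.80000 − (205.72292)/(108.04668) = 2.89598
f(2.89598) = -9.89875
t3 = 2.89598 − (-9.89875)·(2.89598 − 4.80000) / (-9.89875 − 93.51042) = 2.89598 − (18.84740)/(-103.40917) = 3.07824

3.078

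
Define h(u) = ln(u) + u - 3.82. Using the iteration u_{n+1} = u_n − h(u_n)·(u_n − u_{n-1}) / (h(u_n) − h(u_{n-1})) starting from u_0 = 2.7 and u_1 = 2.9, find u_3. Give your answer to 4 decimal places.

h(2.7) = -0.126748, h(2.9) = 0.144711
u_2 = 2.900000 − 0.144711·(2.900000 − 2.700000) / (0.144711 − (-0.126748)) = 2.900000 − (0.028942)/(0.271459) = 2.793383
h(2.793383) = 0.000636
u_3 = 2.793383 − 0.000636·(2.793383 − 2.900000) / (0.000636 − 0.144711) = 2.793383 − (-0.000068)/(-0.144074) = 2.792912

2.7929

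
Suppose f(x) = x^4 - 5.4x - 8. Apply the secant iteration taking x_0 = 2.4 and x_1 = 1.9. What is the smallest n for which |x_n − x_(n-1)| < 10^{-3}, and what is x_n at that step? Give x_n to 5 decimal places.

f(2.4) = 12.2176000, f(1.9) = -5.2279000
x_2 = 1.9000000 − (-5.2279000)·(-0.5000000)/(-17.4455000) = 2.0498352;  |Δ| = 0.1498352
f(2.0498352) = -1.4137822
x_3 = 2.0498352 − (-1.4137822)·(0.1498352)/(3.8141178) = 2.1053747;  |Δ| = 0.0555395
f(2.1053747) = 0.2789439
x_4 = 2.1053747 − 0.2789439·(0.0555395)/(1.6927261) = 2.0962224;  |Δ| = 0.0091523
f(2.0962224) = -0.0110615
x_5 = 2.0962224 − (-0.0110615)·(-0.0091523)/(-0.2900054) = 2.0965715;  |Δ| = 0.0003491
|x_5 − x_4| = 0.0003491 < 10^{-3}

n = 5, x_n = 2.09657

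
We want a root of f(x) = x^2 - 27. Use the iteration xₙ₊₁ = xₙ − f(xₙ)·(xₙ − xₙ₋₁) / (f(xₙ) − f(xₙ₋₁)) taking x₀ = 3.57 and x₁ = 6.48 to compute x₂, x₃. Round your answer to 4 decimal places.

f(3.57) = -14.255100, f(6.48) = 14.990400
x₂ = 6.480000 − 14.990400·(6.480000 − 3.570000) / (14.990400 − (-14.255100)) = 6.480000 − (43.622064)/(29.245500) = 4.988418
f(4.988418) = -2.115687
x₃ = 4.988418 − (-2.115687)·(4.988418 − 6.480000) / (-2.115687 − 14.990400) = 4.988418 − (3.155720)/(-17.106087) = 5.172897

4.9884, 5.1729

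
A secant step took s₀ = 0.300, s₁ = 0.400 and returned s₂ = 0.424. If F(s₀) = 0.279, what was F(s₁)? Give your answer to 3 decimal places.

The secant line through (0.300, 0.279) and (0.400, F(s₁)) crosses zero at s₂ = 0.424.
So (0.300, 0.279), (0.400, F(s₁)), (0.424, 0) are collinear:
F(s₁) = 0.279 · (0.400 − 0.424) / (0.300 − 0.424) = 0.279 · (-0.02400)/(-0.12400) = 0.05400

0.054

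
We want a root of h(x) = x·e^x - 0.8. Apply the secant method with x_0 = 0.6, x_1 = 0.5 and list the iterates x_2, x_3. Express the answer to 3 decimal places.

h(0.6) = 0.29327, h(0.5) = 0.02436
x_2 = 0.50000 − 0.02436·(0.50000 − 0.60000) / (0.02436 − 0.29327) = 0.50000 − (-0.00244)/(-0.26891) = 0.49094
h(0.49094) = 0.00213
x_3 = 0.49094 − 0.00213·(0.49094 − 0.50000) / (0.00213 − 0.02436) = 0.49094 − (-0.00002)/(-0.02224) = 0.49008

0.491, 0.490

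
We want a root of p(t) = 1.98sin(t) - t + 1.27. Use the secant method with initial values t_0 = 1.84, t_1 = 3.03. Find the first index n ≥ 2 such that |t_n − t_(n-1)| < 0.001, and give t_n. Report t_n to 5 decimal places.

n = 5, t_n = 2.48252

p(1.84) = 1.3386863, p(3.03) = -1.5395048
t_2 = 3.0300000 − (-1.5395048)·(1.1900000)/(-2.8781912) = 2.3934854;  |Δ| = 0.6365146
p(2.3934854) = 0.2234149
t_3 = 2.3934854 − 0.2234149·(-0.6365146)/(1.7629197) = 2.4741509;  |Δ| = 0.0806655
p(2.4741509) = 0.0214270
t_4 = 2.4741509 − 0.0214270·(0.0806655)/(-0.2019878) = 2.4827080;  |Δ| = 0.0085571
p(2.4827080) = -0.0004819
t_5 = 2.4827080 − (-0.0004819)·(0.0085571)/(-0.0219089) = 2.4825197;  |Δ| = 0.0001882
|t_5 − t_4| = 0.0001882 < 0.001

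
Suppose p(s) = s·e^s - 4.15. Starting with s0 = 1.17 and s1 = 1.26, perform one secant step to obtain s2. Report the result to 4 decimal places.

1.2209

p(1.17) = -0.380269, p(1.26) = 0.292031
s2 = 1.260000 − 0.292031·(1.260000 − 1.170000) / (0.292031 − (-0.380269)) = 1.260000 − (0.026283)/(0.672300) = 1.220906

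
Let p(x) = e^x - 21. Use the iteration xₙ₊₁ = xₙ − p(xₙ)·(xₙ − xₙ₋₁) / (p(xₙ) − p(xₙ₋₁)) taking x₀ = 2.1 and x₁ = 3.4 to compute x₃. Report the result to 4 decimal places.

3.0138

p(2.1) = -12.833830, p(3.4) = 8.964100
x₂ = 3.400000 − 8.964100·(3.400000 − 2.100000) / (8.964100 − (-12.833830)) = 3.400000 − (11.653330)/(21.797930) = 2.865393
p(2.865393) = -3.444052
x₃ = 2.865393 − (-3.444052)·(2.865393 − 3.400000) / (-3.444052 − 8.964100) = 2.865393 − (1.841215)/(-12.408152) = 3.013780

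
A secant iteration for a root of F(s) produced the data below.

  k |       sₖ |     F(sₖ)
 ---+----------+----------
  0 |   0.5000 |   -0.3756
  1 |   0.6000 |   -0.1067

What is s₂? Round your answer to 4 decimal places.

s₂ = 0.6000 − (-0.1067)·(0.6000 − 0.5000) / (-0.1067 − (-0.3756))
   = 0.6000 − (-0.010670)/(0.268900) = 0.639680

0.6397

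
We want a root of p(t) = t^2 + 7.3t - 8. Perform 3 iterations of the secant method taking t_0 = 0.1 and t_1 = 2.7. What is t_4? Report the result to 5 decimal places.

0.96802

p(0.1) = -7.2600000, p(2.7) = 19.0000000
t_2 = 2.7000000 − 19.0000000·(2.7000000 − 0.1000000) / (19.0000000 − (-7.2600000)) = 2.7000000 − (49.4000000)/(26.2600000) = 0.8188119
p(0.8188119) = -1.3522204
t_3 = 0.8188119 − (-1.3522204)·(0.8188119 − 2.7000000) / (-1.3522204 − 19.0000000) = 0.8188119 − (2.5437809)/(-20.3522204) = 0.9437998
p(0.9437998) = -0.2195037
t_4 = 0.9437998 − (-0.2195037)·(0.9437998 − 0.8188119) / (-0.2195037 − (-1.3522204)) = 0.9437998 − (-0.0274353)/(1.1327166) = 0.9680206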